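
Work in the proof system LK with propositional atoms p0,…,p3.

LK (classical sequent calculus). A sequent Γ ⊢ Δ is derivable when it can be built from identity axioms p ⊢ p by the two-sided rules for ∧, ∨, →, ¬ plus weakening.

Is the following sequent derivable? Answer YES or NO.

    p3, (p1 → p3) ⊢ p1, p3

Proof tree:
[→L] p3, (p1 → p3) ⊢ p1, p3
  [WR] p3 ⊢ p3, p1
    [Ax] p3 ⊢ p3
  [WR] p3 ⊢ p3, p1
    [Ax] p3 ⊢ p3

Result: YES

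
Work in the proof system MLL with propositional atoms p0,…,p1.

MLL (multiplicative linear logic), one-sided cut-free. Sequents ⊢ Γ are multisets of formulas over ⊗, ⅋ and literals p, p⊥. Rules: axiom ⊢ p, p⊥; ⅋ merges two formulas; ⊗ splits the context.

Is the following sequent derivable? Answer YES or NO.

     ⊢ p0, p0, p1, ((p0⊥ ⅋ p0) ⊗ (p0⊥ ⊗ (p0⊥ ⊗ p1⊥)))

Derivation (root first):
[⊗]  ⊢ p0, p0, p1, ((p0⊥ ⅋ p0) ⊗ (p0⊥ ⊗ (p0⊥ ⊗ p1⊥)))
  [⅋]  ⊢ (p0⊥ ⅋ p0)
    [Ax]  ⊢ p0, p0⊥
  [⊗]  ⊢ p0, p0, p1, (p0⊥ ⊗ (p0⊥ ⊗ p1⊥))
    [Ax]  ⊢ p0, p0⊥
    [⊗]  ⊢ p0, p1, (p0⊥ ⊗ p1⊥)
      [Ax]  ⊢ p0, p0⊥
      [Ax]  ⊢ p1, p1⊥

Result: YES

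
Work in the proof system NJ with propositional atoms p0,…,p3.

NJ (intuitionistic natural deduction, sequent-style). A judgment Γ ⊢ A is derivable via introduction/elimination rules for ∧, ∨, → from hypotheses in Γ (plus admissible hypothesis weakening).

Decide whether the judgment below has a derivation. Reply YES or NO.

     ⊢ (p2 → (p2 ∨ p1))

Proof tree:
[→I]  ⊢ (p2 → (p2 ∨ p1))
  [∨I₁] p2 ⊢ (p2 ∨ p1)
    [Ax] p2 ⊢ p2

Result: YES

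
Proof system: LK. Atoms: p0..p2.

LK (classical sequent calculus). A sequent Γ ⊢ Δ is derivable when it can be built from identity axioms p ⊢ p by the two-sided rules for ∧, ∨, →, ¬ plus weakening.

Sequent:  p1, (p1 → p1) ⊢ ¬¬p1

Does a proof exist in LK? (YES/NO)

Proof tree:
[→L] p1, (p1 → p1) ⊢ ¬¬p1
  [Ax] p1 ⊢ p1
  [WL] p1, p1 ⊢ ¬¬p1
    [¬R] p1 ⊢ ¬¬p1
      [¬L] p1, ¬p1 ⊢ 
        [Ax] p1 ⊢ p1

Result: YES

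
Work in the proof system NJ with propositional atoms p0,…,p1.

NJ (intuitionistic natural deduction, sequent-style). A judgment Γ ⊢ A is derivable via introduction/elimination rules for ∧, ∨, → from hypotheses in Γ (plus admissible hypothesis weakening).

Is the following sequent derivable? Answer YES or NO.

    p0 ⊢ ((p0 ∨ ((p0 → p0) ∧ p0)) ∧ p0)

Derivation (root first):
[∧I] p0 ⊢ ((p0 ∨ ((p0 → p0) ∧ p0)) ∧ p0)
  [∨I₂] p0 ⊢ (p0 ∨ ((p0 → p0) ∧ p0))
    [∧I] p0 ⊢ ((p0 → p0) ∧ p0)
      [→I]  ⊢ (p0 → p0)
        [Ax] p0 ⊢ p0
      [Ax] p0 ⊢ p0
  [Ax] p0 ⊢ p0

Result: YES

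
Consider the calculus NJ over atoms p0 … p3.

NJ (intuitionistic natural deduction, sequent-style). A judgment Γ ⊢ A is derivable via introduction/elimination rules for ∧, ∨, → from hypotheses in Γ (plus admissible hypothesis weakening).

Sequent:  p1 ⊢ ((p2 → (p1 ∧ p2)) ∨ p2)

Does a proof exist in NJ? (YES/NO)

Proof tree:
[∨I₁] p1 ⊢ ((p2 → (p1 ∧ p2)) ∨ p2)
  [→I] p1 ⊢ (p2 → (p1 ∧ p2))
    [∧I] p1, p2 ⊢ (p1 ∧ p2)
      [Ax] p1 ⊢ p1
      [Ax] p2 ⊢ p2

Result: YES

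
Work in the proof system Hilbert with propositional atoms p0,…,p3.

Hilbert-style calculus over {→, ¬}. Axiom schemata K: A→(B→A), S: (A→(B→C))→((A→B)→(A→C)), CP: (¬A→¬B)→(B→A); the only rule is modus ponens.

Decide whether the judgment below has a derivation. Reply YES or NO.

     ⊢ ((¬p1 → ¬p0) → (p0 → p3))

Truth-table refutation:
  v=0000: Γ:[] Δ:[((¬p1 → ¬p0) → (p0 → p3))=T] refutes=False
  v=0001: Γ:[] Δ:[((¬p1 → ¬p0) → (p0 → p3))=T] refutes=False
  v=0010: Γ:[] Δ:[((¬p1 → ¬p0) → (p0 → p3))=T] refutes=False
  v=0011: Γ:[] Δ:[((¬p1 → ¬p0) → (p0 → p3))=T] refutes=False
  v=0100: Γ:[] Δ:[((¬p1 → ¬p0) → (p0 → p3))=T] refutes=False
  v=0101: Γ:[] Δ:[((¬p1 → ¬p0) → (p0 → p3))=T] refutes=False
  v=0110: Γ:[] Δ:[((¬p1 → ¬p0) → (p0 → p3))=T] refutes=False
  v=0111: Γ:[] Δ:[((¬p1 → ¬p0) → (p0 → p3))=T] refutes=False
  v=1000: Γ:[] Δ:[((¬p1 → ¬p0) → (p0 → p3))=T] refutes=False
  v=1001: Γ:[] Δ:[((¬p1 → ¬p0) → (p0 → p3))=T] refutes=False
  v=1010: Γ:[] Δ:[((¬p1 → ¬p0) → (p0 → p3))=T] refutes=False
  v=1011: Γ:[] Δ:[((¬p1 → ¬p0) → (p0 → p3))=T] refutes=False
  v=1100: Γ:[] Δ:[((¬p1 → ¬p0) → (p0 → p3))=F] refutes=True  ← countermodel

Result: NO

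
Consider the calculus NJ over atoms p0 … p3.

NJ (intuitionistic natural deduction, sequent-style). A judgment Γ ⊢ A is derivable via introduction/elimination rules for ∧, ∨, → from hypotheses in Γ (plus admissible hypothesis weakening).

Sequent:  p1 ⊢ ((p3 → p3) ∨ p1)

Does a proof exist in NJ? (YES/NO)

Proof tree:
[Wk] p1 ⊢ ((p3 → p3) ∨ p1)
  [∨I₁]  ⊢ ((p3 → p3) ∨ p1)
    [→I]  ⊢ (p3 → p3)
      [Ax] p3 ⊢ p3

Result: YES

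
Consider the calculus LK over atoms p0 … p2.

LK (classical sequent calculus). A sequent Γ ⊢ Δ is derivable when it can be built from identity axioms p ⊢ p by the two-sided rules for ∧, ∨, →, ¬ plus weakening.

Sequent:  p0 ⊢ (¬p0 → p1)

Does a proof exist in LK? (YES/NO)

Derivation trace:
[→R] p0 ⊢ (¬p0 → p1)
  [WR] p0, ¬p0 ⊢ p1
    [¬L] p0, ¬p0 ⊢ 
      [Ax] p0 ⊢ p0

Result: YES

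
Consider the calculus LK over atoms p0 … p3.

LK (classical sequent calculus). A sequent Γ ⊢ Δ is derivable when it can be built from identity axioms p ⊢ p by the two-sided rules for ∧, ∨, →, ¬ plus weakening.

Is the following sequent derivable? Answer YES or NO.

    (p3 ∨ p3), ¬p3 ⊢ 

Proof tree:
[¬L] (p3 ∨ p3), ¬p3 ⊢ 
  [∨L] (p3 ∨ p3) ⊢ p3
    [Ax] p3 ⊢ p3
    [Ax] p3 ⊢ p3

Result: YES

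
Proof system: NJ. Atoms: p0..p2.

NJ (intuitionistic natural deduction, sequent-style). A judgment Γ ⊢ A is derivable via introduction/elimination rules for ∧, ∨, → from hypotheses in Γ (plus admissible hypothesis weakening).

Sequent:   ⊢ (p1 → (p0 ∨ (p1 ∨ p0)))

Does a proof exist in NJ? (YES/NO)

Proof tree:
[→I]  ⊢ (p1 → (p0 ∨ (p1 ∨ p0)))
  [∨I₂] p1 ⊢ (p0 ∨ (p1 ∨ p0))
    [∨I₁] p1 ⊢ (p1 ∨ p0)
      [Ax] p1 ⊢ p1

Result: YES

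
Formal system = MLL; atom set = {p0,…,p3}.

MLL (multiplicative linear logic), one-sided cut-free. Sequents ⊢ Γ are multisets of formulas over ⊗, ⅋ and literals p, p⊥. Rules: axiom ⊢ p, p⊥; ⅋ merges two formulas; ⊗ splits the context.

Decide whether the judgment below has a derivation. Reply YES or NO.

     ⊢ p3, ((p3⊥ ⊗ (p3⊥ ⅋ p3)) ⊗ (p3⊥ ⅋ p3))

Derivation trace:
[⊗]  ⊢ p3, ((p3⊥ ⊗ (p3⊥ ⅋ p3)) ⊗ (p3⊥ ⅋ p3))
  [⊗]  ⊢ p3, (p3⊥ ⊗ (p3⊥ ⅋ p3))
    [Ax]  ⊢ p3, p3⊥
    [⅋]  ⊢ (p3⊥ ⅋ p3)
      [Ax]  ⊢ p3, p3⊥
  [⅋]  ⊢ (p3⊥ ⅋ p3)
    [Ax]  ⊢ p3, p3⊥

Result: YES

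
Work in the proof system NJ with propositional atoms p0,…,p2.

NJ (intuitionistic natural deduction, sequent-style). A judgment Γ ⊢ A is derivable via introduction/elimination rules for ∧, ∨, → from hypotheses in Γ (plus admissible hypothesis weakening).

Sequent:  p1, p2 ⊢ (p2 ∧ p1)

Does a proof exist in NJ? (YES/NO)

Proof tree:
[∧I] p1, p2 ⊢ (p2 ∧ p1)
  [Wk] p2, p1, p1 ⊢ p2
    [Wk] p2, p1 ⊢ p2
      [Ax] p2 ⊢ p2
  [Ax] p1 ⊢ p1

Result: YES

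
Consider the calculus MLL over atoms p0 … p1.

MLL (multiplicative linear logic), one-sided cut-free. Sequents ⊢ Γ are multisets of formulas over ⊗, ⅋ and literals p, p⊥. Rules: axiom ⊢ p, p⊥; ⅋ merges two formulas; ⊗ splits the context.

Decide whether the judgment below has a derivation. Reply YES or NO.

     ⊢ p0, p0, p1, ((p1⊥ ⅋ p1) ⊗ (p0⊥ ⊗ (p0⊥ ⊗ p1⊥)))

Derivation (root first):
[⊗]  ⊢ p0, p0, p1, ((p1⊥ ⅋ p1) ⊗ (p0⊥ ⊗ (p0⊥ ⊗ p1⊥)))
  [⅋]  ⊢ (p1⊥ ⅋ p1)
    [Ax]  ⊢ p1, p1⊥
  [⊗]  ⊢ p0, p0, p1, (p0⊥ ⊗ (p0⊥ ⊗ p1⊥))
    [Ax]  ⊢ p0, p0⊥
    [⊗]  ⊢ p0, p1, (p0⊥ ⊗ p1⊥)
      [Ax]  ⊢ p0, p0⊥
      [Ax]  ⊢ p1, p1⊥

Result: YES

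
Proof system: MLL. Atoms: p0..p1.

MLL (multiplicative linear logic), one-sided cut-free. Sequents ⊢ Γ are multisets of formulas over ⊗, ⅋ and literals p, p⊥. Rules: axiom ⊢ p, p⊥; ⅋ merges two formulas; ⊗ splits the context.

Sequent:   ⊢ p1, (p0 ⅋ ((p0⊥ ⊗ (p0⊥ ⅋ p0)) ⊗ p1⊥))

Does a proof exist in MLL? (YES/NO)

Derivation trace:
[⅋]  ⊢ p1, (p0 ⅋ ((p0⊥ ⊗ (p0⊥ ⅋ p0)) ⊗ p1⊥))
  [⊗]  ⊢ p0, p1, ((p0⊥ ⊗ (p0⊥ ⅋ p0)) ⊗ p1⊥)
    [⊗]  ⊢ p0, (p0⊥ ⊗ (p0⊥ ⅋ p0))
      [Ax]  ⊢ p0, p0⊥
      [⅋]  ⊢ (p0⊥ ⅋ p0)
        [Ax]  ⊢ p0, p0⊥
    [Ax]  ⊢ p1, p1⊥

Result: YES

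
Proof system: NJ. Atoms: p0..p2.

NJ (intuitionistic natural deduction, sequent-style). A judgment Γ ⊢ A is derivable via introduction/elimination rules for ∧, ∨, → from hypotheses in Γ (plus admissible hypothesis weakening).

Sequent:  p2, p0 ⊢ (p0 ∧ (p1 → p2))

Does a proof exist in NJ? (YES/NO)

Derivation trace:
[∧I] p2, p0 ⊢ (p0 ∧ (p1 → p2))
  [Ax] p0 ⊢ p0
  [→I] p2, p2 ⊢ (p1 → p2)
    [Wk] p2, p2, p1 ⊢ p2
      [Wk] p2, p2 ⊢ p2
        [Ax] p2 ⊢ p2

Result: YES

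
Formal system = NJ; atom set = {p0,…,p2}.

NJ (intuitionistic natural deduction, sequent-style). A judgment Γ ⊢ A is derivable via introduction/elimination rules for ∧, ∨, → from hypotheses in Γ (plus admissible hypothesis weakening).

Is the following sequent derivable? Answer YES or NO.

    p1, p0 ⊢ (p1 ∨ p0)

Derivation trace:
[∨I₁] p1, p0 ⊢ (p1 ∨ p0)
  [Wk] p1, p0 ⊢ p1
    [Ax] p1 ⊢ p1

Result: YES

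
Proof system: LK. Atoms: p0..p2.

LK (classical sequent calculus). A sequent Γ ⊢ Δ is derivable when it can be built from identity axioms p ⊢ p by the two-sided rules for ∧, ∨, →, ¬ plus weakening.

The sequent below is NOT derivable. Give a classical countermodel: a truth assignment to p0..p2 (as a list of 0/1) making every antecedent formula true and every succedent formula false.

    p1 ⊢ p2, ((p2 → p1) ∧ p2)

Search for a countermodel by truth-table:
  v=000: Γ:[p1=F] Δ:[p2=F, ((p2 → p1) ∧ p2)=F] refutes=False
  v=001: Γ:[p1=F] Δ:[p2=T, ((p2 → p1) ∧ p2)=F] refutes=False
  v=010: Γ:[p1=T] Δ:[p2=F, ((p2 → p1) ∧ p2)=F] refutes=True  ← countermodel

Result: [0, 1, 0]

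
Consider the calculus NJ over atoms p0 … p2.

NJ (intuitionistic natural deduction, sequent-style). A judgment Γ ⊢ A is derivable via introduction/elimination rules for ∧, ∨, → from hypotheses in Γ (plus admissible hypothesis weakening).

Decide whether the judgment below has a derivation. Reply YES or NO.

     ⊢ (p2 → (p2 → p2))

Proof tree:
[→I]  ⊢ (p2 → (p2 → p2))
  [Wk] p2 ⊢ (p2 → p2)
    [→I]  ⊢ (p2 → p2)
      [Ax] p2 ⊢ p2

Result: YES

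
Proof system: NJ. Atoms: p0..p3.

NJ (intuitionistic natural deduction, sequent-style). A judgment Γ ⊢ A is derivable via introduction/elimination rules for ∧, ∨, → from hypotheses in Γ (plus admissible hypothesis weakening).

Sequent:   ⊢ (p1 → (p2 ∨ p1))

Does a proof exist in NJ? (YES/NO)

Derivation trace:
[→I]  ⊢ (p1 → (p2 ∨ p1))
  [∨I₂] p1 ⊢ (p2 ∨ p1)
    [Ax] p1 ⊢ p1

Result: YES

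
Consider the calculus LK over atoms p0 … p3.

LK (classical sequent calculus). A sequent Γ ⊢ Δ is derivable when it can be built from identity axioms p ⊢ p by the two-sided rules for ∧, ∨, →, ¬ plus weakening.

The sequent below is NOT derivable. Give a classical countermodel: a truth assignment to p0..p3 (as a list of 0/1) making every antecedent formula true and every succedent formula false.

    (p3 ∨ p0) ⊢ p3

Search for a countermodel by truth-table:
  v=0000: Γ:[(p3 ∨ p0)=F] Δ:[p3=F] refutes=False
  v=0001: Γ:[(p3 ∨ p0)=T] Δ:[p3=T] refutes=False
  v=0010: Γ:[(p3 ∨ p0)=F] Δ:[p3=F] refutes=False
  v=0011: Γ:[(p3 ∨ p0)=T] Δ:[p3=T] refutes=False
  v=0100: Γ:[(p3 ∨ p0)=F] Δ:[p3=F] refutes=False
  v=0101: Γ:[(p3 ∨ p0)=T] Δ:[p3=T] refutes=False
  v=0110: Γ:[(p3 ∨ p0)=F] Δ:[p3=F] refutes=False
  v=0111: Γ:[(p3 ∨ p0)=T] Δ:[p3=T] refutes=False
  v=1000: Γ:[(p3 ∨ p0)=T] Δ:[p3=F] refutes=True  ← countermodel

Result: [1, 0, 0, 0]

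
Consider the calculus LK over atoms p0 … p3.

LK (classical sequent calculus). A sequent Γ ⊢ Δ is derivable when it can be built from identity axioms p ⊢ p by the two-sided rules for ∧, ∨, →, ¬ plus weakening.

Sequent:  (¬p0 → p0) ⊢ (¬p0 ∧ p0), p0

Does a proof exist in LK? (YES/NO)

Derivation (root first):
[→L] (¬p0 → p0) ⊢ (¬p0 ∧ p0), p0
  [¬R]  ⊢ p0, ¬p0
    [Ax] p0 ⊢ p0
  [∧R] p0 ⊢ p0, (¬p0 ∧ p0)
    [¬R]  ⊢ p0, ¬p0
      [Ax] p0 ⊢ p0
    [Ax] p0 ⊢ p0

Result: YES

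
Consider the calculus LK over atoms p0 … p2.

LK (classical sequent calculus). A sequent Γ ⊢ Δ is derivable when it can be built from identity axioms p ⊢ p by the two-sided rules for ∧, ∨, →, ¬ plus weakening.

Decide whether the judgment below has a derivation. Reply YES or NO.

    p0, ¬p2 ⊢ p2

Search for a countermodel by truth-table:
  v=000: Γ:[p0=F, ¬p2=T] Δ:[p2=F] refutes=False
  v=001: Γ:[p0=F, ¬p2=F] Δ:[p2=T] refutes=False
  v=010: Γ:[p0=F, ¬p2=T] Δ:[p2=F] refutes=False
  v=011: Γ:[p0=F, ¬p2=F] Δ:[p2=T] refutes=False
  v=100: Γ:[p0=T, ¬p2=T] Δ:[p2=F] refutes=True  ← countermodel

Result: NO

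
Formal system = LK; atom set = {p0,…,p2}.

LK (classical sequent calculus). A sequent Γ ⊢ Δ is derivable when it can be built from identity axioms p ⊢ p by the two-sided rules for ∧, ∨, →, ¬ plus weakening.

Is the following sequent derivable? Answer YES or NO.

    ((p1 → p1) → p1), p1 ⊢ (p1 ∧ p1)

Proof tree:
[∧R] ((p1 → p1) → p1), p1 ⊢ (p1 ∧ p1)
  [→L] ((p1 → p1) → p1) ⊢ p1
    [→R]  ⊢ (p1 → p1)
      [Ax] p1 ⊢ p1
    [Ax] p1 ⊢ p1
  [Ax] p1 ⊢ p1

Result: YES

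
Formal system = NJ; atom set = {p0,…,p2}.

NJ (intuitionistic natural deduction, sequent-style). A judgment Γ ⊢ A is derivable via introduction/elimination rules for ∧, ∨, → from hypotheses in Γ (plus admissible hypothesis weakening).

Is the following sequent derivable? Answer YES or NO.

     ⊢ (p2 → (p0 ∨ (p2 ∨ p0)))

Proof tree:
[→I]  ⊢ (p2 → (p0 ∨ (p2 ∨ p0)))
  [∨I₂] p2 ⊢ (p0 ∨ (p2 ∨ p0))
    [∨I₁] p2 ⊢ (p2 ∨ p0)
      [Ax] p2 ⊢ p2

Result: YES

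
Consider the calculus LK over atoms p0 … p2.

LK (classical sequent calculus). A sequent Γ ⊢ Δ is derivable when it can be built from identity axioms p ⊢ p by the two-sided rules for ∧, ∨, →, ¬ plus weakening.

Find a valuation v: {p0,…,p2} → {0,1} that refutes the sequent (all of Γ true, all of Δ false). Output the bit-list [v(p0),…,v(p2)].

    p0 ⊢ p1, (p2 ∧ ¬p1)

Enumerate valuations to refute Γ ⊢ Δ:
  v=000: Γ:[p0=F] Δ:[p1=F, (p2 ∧ ¬p1)=F] refutes=False
  v=001: Γ:[p0=F] Δ:[p1=F, (p2 ∧ ¬p1)=T] refutes=False
  v=010: Γ:[p0=F] Δ:[p1=T, (p2 ∧ ¬p1)=F] refutes=False
  v=011: Γ:[p0=F] Δ:[p1=T, (p2 ∧ ¬p1)=F] refutes=False
  v=100: Γ:[p0=T] Δ:[p1=F, (p2 ∧ ¬p1)=F] refutes=True  ← countermodel

Result: [1, 0, 0]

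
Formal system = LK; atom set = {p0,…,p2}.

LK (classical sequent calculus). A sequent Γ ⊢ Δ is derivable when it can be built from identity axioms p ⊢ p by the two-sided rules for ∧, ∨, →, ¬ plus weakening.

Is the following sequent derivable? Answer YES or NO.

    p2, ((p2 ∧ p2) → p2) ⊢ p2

Derivation (root first):
[→L] p2, ((p2 ∧ p2) → p2) ⊢ p2
  [∧R] p2 ⊢ (p2 ∧ p2)
    [Ax] p2 ⊢ p2
    [Ax] p2 ⊢ p2
  [Ax] p2 ⊢ p2

Result: YES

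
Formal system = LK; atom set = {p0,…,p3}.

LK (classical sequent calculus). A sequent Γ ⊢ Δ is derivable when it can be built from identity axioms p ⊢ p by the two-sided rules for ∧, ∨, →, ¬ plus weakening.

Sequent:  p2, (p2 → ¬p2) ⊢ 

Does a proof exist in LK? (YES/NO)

Proof tree:
[→L] p2, (p2 → ¬p2) ⊢ 
  [Ax] p2 ⊢ p2
  [¬L] p2, ¬p2 ⊢ 
    [Ax] p2 ⊢ p2

Result: YES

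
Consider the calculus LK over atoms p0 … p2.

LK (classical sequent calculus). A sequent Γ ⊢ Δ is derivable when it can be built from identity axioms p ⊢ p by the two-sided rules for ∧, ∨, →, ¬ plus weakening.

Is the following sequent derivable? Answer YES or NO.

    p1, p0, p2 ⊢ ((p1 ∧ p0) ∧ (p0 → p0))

Derivation trace:
[WL] p1, p0, p2 ⊢ ((p1 ∧ p0) ∧ (p0 → p0))
  [∧R] p1, p0 ⊢ ((p1 ∧ p0) ∧ (p0 → p0))
    [∧R] p1, p0 ⊢ (p1 ∧ p0)
      [Ax] p1 ⊢ p1
      [Ax] p0 ⊢ p0
    [→R] p0 ⊢ (p0 → p0)
      [WL] p0, p0 ⊢ p0
        [Ax] p0 ⊢ p0

Result: YES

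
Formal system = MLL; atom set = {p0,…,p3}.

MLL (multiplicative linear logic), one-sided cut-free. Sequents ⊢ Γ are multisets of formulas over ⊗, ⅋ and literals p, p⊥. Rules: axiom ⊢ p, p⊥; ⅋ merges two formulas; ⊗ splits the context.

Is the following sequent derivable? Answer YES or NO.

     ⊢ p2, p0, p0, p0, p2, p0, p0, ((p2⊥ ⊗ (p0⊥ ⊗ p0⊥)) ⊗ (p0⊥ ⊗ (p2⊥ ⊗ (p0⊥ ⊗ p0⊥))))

Derivation trace:
[⊗]  ⊢ p2, p0, p0, p0, p2, p0, p0, ((p2⊥ ⊗ (p0⊥ ⊗ p0⊥)) ⊗ (p0⊥ ⊗ (p2⊥ ⊗ (p0⊥ ⊗ p0⊥))))
  [⊗]  ⊢ p2, p0, p0, (p2⊥ ⊗ (p0⊥ ⊗ p0⊥))
    [Ax]  ⊢ p2, p2⊥
    [⊗]  ⊢ p0, p0, (p0⊥ ⊗ p0⊥)
      [Ax]  ⊢ p0, p0⊥
      [Ax]  ⊢ p0, p0⊥
  [⊗]  ⊢ p0, p2, p0, p0, (p0⊥ ⊗ (p2⊥ ⊗ (p0⊥ ⊗ p0⊥)))
    [Ax]  ⊢ p0, p0⊥
    [⊗]  ⊢ p2, p0, p0, (p2⊥ ⊗ (p0⊥ ⊗ p0⊥))
      [Ax]  ⊢ p2, p2⊥
      [⊗]  ⊢ p0, p0, (p0⊥ ⊗ p0⊥)
        [Ax]  ⊢ p0, p0⊥
        [Ax]  ⊢ p0, p0⊥

Result: YES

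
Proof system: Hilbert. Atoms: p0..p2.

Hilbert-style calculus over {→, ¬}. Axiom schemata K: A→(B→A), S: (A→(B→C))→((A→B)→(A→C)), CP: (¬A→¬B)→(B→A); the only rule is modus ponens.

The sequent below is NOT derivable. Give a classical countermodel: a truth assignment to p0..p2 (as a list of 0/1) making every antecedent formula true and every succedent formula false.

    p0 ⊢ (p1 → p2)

Search for a countermodel by truth-table:
  v=000: Γ:[p0=F] Δ:[(p1 → p2)=T] refutes=False
  v=001: Γ:[p0=F] Δ:[(p1 → p2)=T] refutes=False
  v=010: Γ:[p0=F] Δ:[(p1 → p2)=F] refutes=False
  v=011: Γ:[p0=F] Δ:[(p1 → p2)=T] refutes=False
  v=100: Γ:[p0=T] Δ:[(p1 → p2)=T] refutes=False
  v=101: Γ:[p0=T] Δ:[(p1 → p2)=T] refutes=False
  v=110: Γ:[p0=T] Δ:[(p1 → p2)=F] refutes=True  ← countermodel

Result: [1, 1, 0]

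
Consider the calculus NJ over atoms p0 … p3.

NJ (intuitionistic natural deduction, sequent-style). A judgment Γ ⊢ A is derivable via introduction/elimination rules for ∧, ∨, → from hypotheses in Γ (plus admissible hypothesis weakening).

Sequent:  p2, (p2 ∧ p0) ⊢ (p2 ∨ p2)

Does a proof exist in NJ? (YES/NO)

Proof tree:
[∨I₂] p2, (p2 ∧ p0) ⊢ (p2 ∨ p2)
  [Wk] p2, (p2 ∧ p0) ⊢ p2
    [Ax] p2 ⊢ p2

Result: YES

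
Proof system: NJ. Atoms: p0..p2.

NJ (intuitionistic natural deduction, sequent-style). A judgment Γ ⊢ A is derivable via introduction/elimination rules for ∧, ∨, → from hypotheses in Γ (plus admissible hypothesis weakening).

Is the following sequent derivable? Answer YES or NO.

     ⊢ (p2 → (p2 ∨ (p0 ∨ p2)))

Proof tree:
[→I]  ⊢ (p2 → (p2 ∨ (p0 ∨ p2)))
  [∨I₂] p2 ⊢ (p2 ∨ (p0 ∨ p2))
    [∨I₂] p2 ⊢ (p0 ∨ p2)
      [Ax] p2 ⊢ p2

Result: YES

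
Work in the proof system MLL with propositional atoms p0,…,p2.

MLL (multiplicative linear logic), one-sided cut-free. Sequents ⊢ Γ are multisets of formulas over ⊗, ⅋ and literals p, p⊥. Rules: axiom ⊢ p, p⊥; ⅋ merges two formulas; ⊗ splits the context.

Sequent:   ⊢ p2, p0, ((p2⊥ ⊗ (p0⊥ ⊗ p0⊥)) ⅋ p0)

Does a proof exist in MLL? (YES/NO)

Derivation (root first):
[⅋]  ⊢ p2, p0, ((p2⊥ ⊗ (p0⊥ ⊗ p0⊥)) ⅋ p0)
  [⊗]  ⊢ p2, p0, p0, (p2⊥ ⊗ (p0⊥ ⊗ p0⊥))
    [Ax]  ⊢ p2, p2⊥
    [⊗]  ⊢ p0, p0, (p0⊥ ⊗ p0⊥)
      [Ax]  ⊢ p0, p0⊥
      [Ax]  ⊢ p0, p0⊥

Result: YES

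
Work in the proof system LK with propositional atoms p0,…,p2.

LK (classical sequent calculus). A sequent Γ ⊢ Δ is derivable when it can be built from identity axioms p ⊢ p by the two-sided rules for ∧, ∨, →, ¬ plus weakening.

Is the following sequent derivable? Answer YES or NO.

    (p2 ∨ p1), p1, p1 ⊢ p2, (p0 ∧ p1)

Search for a countermodel by truth-table:
  v=000: Γ:[(p2 ∨ p1)=F, p1=F, p1=F] Δ:[p2=F, (p0 ∧ p1)=F] refutes=False
  v=001: Γ:[(p2 ∨ p1)=T, p1=F, p1=F] Δ:[p2=T, (p0 ∧ p1)=F] refutes=False
  v=010: Γ:[(p2 ∨ p1)=T, p1=T, p1=T] Δ:[p2=F, (p0 ∧ p1)=F] refutes=True  ← countermodel

Result: NO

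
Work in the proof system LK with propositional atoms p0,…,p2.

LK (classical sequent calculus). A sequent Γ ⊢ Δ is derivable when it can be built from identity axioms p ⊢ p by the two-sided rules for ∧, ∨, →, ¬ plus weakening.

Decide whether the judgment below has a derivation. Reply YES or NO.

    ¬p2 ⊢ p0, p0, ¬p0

Proof tree:
[¬R] ¬p2 ⊢ p0, p0, ¬p0
  [WR] p0, ¬p2 ⊢ p0, p0
    [¬L] p0, ¬p2 ⊢ p0
      [WR] p0 ⊢ p0, p2
        [Ax] p0 ⊢ p0

Result: YES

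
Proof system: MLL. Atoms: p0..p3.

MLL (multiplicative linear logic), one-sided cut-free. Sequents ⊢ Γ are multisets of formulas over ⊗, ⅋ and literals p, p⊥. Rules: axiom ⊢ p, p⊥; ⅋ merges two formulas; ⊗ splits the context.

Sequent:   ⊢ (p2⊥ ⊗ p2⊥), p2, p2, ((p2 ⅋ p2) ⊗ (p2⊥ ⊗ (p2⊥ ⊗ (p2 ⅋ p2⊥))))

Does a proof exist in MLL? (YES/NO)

Proof tree:
[⊗]  ⊢ (p2⊥ ⊗ p2⊥), p2, p2, ((p2 ⅋ p2) ⊗ (p2⊥ ⊗ (p2⊥ ⊗ (p2 ⅋ p2⊥))))
  [⅋]  ⊢ (p2⊥ ⊗ p2⊥), (p2 ⅋ p2)
    [⊗]  ⊢ p2, p2, (p2⊥ ⊗ p2⊥)
      [Ax]  ⊢ p2, p2⊥
      [Ax]  ⊢ p2, p2⊥
  [⊗]  ⊢ p2, p2, (p2⊥ ⊗ (p2⊥ ⊗ (p2 ⅋ p2⊥)))
    [Ax]  ⊢ p2, p2⊥
    [⊗]  ⊢ p2, (p2⊥ ⊗ (p2 ⅋ p2⊥))
      [Ax]  ⊢ p2, p2⊥
      [⅋]  ⊢ (p2 ⅋ p2⊥)
        [Ax]  ⊢ p2, p2⊥

Result: YES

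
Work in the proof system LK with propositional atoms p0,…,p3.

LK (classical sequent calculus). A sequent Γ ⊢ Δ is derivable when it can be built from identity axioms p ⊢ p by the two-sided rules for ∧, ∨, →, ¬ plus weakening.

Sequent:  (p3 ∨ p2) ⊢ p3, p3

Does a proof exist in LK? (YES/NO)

Enumerate valuations to refute Γ ⊢ Δ:
  v=0000: Γ:[(p3 ∨ p2)=F] Δ:[p3=F, p3=F] refutes=False
  v=0001: Γ:[(p3 ∨ p2)=T] Δ:[p3=T, p3=T] refutes=False
  v=0010: Γ:[(p3 ∨ p2)=T] Δ:[p3=F, p3=F] refutes=True  ← countermodel

Result: NO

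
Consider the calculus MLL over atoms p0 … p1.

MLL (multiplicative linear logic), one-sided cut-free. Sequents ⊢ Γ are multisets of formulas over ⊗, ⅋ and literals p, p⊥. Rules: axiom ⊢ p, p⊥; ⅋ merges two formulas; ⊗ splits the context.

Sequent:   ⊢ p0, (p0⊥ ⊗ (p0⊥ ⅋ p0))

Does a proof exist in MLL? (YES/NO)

Derivation trace:
[⊗]  ⊢ p0, (p0⊥ ⊗ (p0⊥ ⅋ p0))
  [Ax]  ⊢ p0, p0⊥
  [⅋]  ⊢ (p0⊥ ⅋ p0)
    [Ax]  ⊢ p0, p0⊥

Result: YES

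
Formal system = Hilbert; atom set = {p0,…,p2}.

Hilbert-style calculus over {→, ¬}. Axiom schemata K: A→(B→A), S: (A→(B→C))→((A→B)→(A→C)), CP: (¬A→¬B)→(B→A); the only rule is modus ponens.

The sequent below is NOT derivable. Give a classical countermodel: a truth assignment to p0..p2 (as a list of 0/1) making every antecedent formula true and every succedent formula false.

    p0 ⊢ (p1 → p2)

Search for a countermodel by truth-table:
  v=000: Γ:[p0=F] Δ:[(p1 → p2)=T] refutes=False
  v=001: Γ:[p0=F] Δ:[(p1 → p2)=T] refutes=False
  v=010: Γ:[p0=F] Δ:[(p1 → p2)=F] refutes=False
  v=011: Γ:[p0=F] Δ:[(p1 → p2)=T] refutes=False
  v=100: Γ:[p0=T] Δ:[(p1 → p2)=T] refutes=False
  v=101: Γ:[p0=T] Δ:[(p1 → p2)=T] refutes=False
  v=110: Γ:[p0=T] Δ:[(p1 → p2)=F] refutes=True  ← countermodel

Result: [1, 1, 0]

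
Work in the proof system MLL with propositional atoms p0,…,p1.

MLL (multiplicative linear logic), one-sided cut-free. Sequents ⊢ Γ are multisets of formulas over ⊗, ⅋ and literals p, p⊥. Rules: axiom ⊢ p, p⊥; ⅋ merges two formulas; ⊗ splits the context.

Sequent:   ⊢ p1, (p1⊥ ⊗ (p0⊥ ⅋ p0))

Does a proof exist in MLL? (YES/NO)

Proof tree:
[⊗]  ⊢ p1, (p1⊥ ⊗ (p0⊥ ⅋ p0))
  [Ax]  ⊢ p1, p1⊥
  [⅋]  ⊢ (p0⊥ ⅋ p0)
    [Ax]  ⊢ p0, p0⊥

Result: YES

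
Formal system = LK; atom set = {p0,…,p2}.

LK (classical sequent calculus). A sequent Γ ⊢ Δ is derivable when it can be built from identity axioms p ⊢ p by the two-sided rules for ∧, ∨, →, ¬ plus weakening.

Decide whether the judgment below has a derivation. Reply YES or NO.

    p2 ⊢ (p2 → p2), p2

Derivation (root first):
[WR] p2 ⊢ (p2 → p2), p2
  [WL] p2 ⊢ (p2 → p2)
    [→R]  ⊢ (p2 → p2)
      [Ax] p2 ⊢ p2

Result: YES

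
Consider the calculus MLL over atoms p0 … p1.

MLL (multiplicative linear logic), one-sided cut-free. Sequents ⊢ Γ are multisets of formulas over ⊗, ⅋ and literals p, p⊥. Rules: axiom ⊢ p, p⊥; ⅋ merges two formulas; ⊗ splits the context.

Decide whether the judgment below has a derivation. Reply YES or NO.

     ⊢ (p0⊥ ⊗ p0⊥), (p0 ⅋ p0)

Derivation (root first):
[⅋]  ⊢ (p0⊥ ⊗ p0⊥), (p0 ⅋ p0)
  [⊗]  ⊢ p0, p0, (p0⊥ ⊗ p0⊥)
    [Ax]  ⊢ p0, p0⊥
    [Ax]  ⊢ p0, p0⊥

Result: YES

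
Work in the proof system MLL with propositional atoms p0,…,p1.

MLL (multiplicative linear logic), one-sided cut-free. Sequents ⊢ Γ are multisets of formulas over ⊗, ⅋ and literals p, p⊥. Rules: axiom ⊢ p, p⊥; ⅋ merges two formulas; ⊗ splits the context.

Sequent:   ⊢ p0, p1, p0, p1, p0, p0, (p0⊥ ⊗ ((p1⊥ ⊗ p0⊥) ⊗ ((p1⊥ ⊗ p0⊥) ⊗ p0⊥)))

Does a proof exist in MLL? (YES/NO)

Proof tree:
[⊗]  ⊢ p0, p1, p0, p1, p0, p0, (p0⊥ ⊗ ((p1⊥ ⊗ p0⊥) ⊗ ((p1⊥ ⊗ p0⊥) ⊗ p0⊥)))
  [Ax]  ⊢ p0, p0⊥
  [⊗]  ⊢ p1, p0, p1, p0, p0, ((p1⊥ ⊗ p0⊥) ⊗ ((p1⊥ ⊗ p0⊥) ⊗ p0⊥))
    [⊗]  ⊢ p1, p0, (p1⊥ ⊗ p0⊥)
      [Ax]  ⊢ p1, p1⊥
      [Ax]  ⊢ p0, p0⊥
    [⊗]  ⊢ p1, p0, p0, ((p1⊥ ⊗ p0⊥) ⊗ p0⊥)
      [⊗]  ⊢ p1, p0, (p1⊥ ⊗ p0⊥)
        [Ax]  ⊢ p1, p1⊥
        [Ax]  ⊢ p0, p0⊥
      [Ax]  ⊢ p0, p0⊥

Result: YES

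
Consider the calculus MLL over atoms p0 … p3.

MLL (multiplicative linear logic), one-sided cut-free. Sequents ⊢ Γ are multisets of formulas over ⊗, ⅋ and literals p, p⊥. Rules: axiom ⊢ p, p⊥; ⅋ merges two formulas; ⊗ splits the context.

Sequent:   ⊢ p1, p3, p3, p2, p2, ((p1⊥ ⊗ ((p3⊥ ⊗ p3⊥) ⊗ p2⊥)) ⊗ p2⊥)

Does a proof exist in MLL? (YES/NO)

Proof tree:
[⊗]  ⊢ p1, p3, p3, p2, p2, ((p1⊥ ⊗ ((p3⊥ ⊗ p3⊥) ⊗ p2⊥)) ⊗ p2⊥)
  [⊗]  ⊢ p1, p3, p3, p2, (p1⊥ ⊗ ((p3⊥ ⊗ p3⊥) ⊗ p2⊥))
    [Ax]  ⊢ p1, p1⊥
    [⊗]  ⊢ p3, p3, p2, ((p3⊥ ⊗ p3⊥) ⊗ p2⊥)
      [⊗]  ⊢ p3, p3, (p3⊥ ⊗ p3⊥)
        [Ax]  ⊢ p3, p3⊥
        [Ax]  ⊢ p3, p3⊥
      [Ax]  ⊢ p2, p2⊥
  [Ax]  ⊢ p2, p2⊥

Result: YES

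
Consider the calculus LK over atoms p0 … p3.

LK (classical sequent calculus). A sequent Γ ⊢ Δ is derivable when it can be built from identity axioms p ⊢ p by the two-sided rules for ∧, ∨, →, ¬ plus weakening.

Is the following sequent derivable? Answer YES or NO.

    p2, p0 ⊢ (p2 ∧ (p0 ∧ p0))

Derivation (root first):
[∧R] p2, p0 ⊢ (p2 ∧ (p0 ∧ p0))
  [Ax] p2 ⊢ p2
  [∧R] p0 ⊢ (p0 ∧ p0)
    [Ax] p0 ⊢ p0
    [Ax] p0 ⊢ p0

Result: YES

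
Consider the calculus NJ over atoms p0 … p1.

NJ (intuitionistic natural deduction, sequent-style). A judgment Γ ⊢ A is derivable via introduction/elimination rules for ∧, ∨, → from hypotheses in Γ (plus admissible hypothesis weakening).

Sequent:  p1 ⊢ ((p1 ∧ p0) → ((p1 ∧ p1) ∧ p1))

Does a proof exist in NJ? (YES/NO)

Proof tree:
[→I] p1 ⊢ ((p1 ∧ p0) → ((p1 ∧ p1) ∧ p1))
  [∧I] p1, (p1 ∧ p0) ⊢ ((p1 ∧ p1) ∧ p1)
    [∧I] p1 ⊢ (p1 ∧ p1)
      [Ax] p1 ⊢ p1
      [Ax] p1 ⊢ p1
    [Wk] p1, (p1 ∧ p0) ⊢ p1
      [Ax] p1 ⊢ p1

Result: YES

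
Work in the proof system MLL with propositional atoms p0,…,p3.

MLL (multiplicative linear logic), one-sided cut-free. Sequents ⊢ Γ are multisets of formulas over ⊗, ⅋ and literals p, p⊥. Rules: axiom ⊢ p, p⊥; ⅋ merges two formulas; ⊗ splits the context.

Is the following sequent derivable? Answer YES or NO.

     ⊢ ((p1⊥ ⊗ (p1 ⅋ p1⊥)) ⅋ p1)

Proof tree:
[⅋]  ⊢ ((p1⊥ ⊗ (p1 ⅋ p1⊥)) ⅋ p1)
  [⊗]  ⊢ p1, (p1⊥ ⊗ (p1 ⅋ p1⊥))
    [Ax]  ⊢ p1, p1⊥
    [⅋]  ⊢ (p1 ⅋ p1⊥)
      [Ax]  ⊢ p1, p1⊥

Result: YES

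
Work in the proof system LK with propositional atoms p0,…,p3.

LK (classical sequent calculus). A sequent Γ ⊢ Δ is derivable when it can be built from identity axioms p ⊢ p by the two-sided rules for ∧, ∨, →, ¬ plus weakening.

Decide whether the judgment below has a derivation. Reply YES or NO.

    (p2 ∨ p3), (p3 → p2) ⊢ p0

Truth-table refutation:
  v=0000: Γ:[(p2 ∨ p3)=F, (p3 → p2)=T] Δ:[p0=F] refutes=False
  v=0001: Γ:[(p2 ∨ p3)=T, (p3 → p2)=F] Δ:[p0=F] refutes=False
  v=0010: Γ:[(p2 ∨ p3)=T, (p3 → p2)=T] Δ:[p0=F] refutes=True  ← countermodel

Result: NO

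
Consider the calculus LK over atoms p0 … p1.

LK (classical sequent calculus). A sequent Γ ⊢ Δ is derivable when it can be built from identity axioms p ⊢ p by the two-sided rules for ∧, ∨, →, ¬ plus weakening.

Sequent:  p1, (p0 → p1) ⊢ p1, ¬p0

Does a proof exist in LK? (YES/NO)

Derivation trace:
[¬R] p1, (p0 → p1) ⊢ p1, ¬p0
  [→L] p1, p0, (p0 → p1) ⊢ p1
    [WL] p0, p1 ⊢ p0
      [Ax] p0 ⊢ p0
    [Ax] p1 ⊢ p1

Result: YES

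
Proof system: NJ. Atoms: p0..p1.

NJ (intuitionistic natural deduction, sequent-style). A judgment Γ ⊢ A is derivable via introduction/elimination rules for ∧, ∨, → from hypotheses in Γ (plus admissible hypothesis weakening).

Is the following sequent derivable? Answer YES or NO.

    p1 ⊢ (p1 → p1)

Derivation trace:
[Wk] p1 ⊢ (p1 → p1)
  [→I]  ⊢ (p1 → p1)
    [Ax] p1 ⊢ p1

Result: YES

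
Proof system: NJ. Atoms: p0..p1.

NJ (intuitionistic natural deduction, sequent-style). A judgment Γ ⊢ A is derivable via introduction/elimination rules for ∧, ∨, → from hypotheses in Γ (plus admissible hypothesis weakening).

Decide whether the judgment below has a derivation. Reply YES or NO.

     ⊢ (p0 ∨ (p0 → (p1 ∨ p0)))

Proof tree:
[∨I₂]  ⊢ (p0 ∨ (p0 → (p1 ∨ p0)))
  [→I]  ⊢ (p0 → (p1 ∨ p0))
    [∨I₂] p0 ⊢ (p1 ∨ p0)
      [Ax] p0 ⊢ p0

Result: YES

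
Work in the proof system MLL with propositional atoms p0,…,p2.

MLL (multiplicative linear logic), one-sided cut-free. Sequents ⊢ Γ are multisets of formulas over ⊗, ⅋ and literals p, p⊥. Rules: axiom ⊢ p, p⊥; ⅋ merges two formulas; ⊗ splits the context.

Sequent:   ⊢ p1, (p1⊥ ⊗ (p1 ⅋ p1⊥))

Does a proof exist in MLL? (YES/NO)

Derivation (root first):
[⊗]  ⊢ p1, (p1⊥ ⊗ (p1 ⅋ p1⊥))
  [Ax]  ⊢ p1, p1⊥
  [⅋]  ⊢ (p1 ⅋ p1⊥)
    [Ax]  ⊢ p1, p1⊥

Result: YES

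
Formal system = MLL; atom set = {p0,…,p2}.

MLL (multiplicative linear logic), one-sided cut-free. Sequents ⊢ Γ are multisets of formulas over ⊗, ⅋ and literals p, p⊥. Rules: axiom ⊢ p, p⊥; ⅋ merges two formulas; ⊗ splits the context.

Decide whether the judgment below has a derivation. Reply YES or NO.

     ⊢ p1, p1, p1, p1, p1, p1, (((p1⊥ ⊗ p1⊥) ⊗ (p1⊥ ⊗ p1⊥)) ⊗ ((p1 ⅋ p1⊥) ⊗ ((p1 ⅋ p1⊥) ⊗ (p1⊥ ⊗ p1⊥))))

Proof tree:
[⊗]  ⊢ p1, p1, p1, p1, p1, p1, (((p1⊥ ⊗ p1⊥) ⊗ (p1⊥ ⊗ p1⊥)) ⊗ ((p1 ⅋ p1⊥) ⊗ ((p1 ⅋ p1⊥) ⊗ (p1⊥ ⊗ p1⊥))))
  [⊗]  ⊢ p1, p1, p1, p1, ((p1⊥ ⊗ p1⊥) ⊗ (p1⊥ ⊗ p1⊥))
    [⊗]  ⊢ p1, p1, (p1⊥ ⊗ p1⊥)
      [Ax]  ⊢ p1, p1⊥
      [Ax]  ⊢ p1, p1⊥
    [⊗]  ⊢ p1, p1, (p1⊥ ⊗ p1⊥)
      [Ax]  ⊢ p1, p1⊥
      [Ax]  ⊢ p1, p1⊥
  [⊗]  ⊢ p1, p1, ((p1 ⅋ p1⊥) ⊗ ((p1 ⅋ p1⊥) ⊗ (p1⊥ ⊗ p1⊥)))
    [⅋]  ⊢ (p1 ⅋ p1⊥)
      [Ax]  ⊢ p1, p1⊥
    [⊗]  ⊢ p1, p1, ((p1 ⅋ p1⊥) ⊗ (p1⊥ ⊗ p1⊥))
      [⅋]  ⊢ (p1 ⅋ p1⊥)
        [Ax]  ⊢ p1, p1⊥
      [⊗]  ⊢ p1, p1, (p1⊥ ⊗ p1⊥)
        [Ax]  ⊢ p1, p1⊥
        [Ax]  ⊢ p1, p1⊥

Result: YES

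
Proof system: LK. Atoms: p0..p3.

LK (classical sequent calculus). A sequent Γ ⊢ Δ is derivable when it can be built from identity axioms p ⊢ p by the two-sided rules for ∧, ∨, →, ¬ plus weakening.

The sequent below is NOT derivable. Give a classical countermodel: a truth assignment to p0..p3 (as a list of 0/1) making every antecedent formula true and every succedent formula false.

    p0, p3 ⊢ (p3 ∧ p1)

Enumerate valuations to refute Γ ⊢ Δ:
  v=0000: Γ:[p0=F, p3=F] Δ:[(p3 ∧ p1)=F] refutes=False
  v=0001: Γ:[p0=F, p3=T] Δ:[(p3 ∧ p1)=F] refutes=False
  v=0010: Γ:[p0=F, p3=F] Δ:[(p3 ∧ p1)=F] refutes=False
  v=0011: Γ:[p0=F, p3=T] Δ:[(p3 ∧ p1)=F] refutes=False
  v=0100: Γ:[p0=F, p3=F] Δ:[(p3 ∧ p1)=F] refutes=False
  v=0101: Γ:[p0=F, p3=T] Δ:[(p3 ∧ p1)=T] refutes=False
  v=0110: Γ:[p0=F, p3=F] Δ:[(p3 ∧ p1)=F] refutes=False
  v=0111: Γ:[p0=F, p3=T] Δ:[(p3 ∧ p1)=T] refutes=False
  v=1000: Γ:[p0=T, p3=F] Δ:[(p3 ∧ p1)=F] refutes=False
  v=1001: Γ:[p0=T, p3=T] Δ:[(p3 ∧ p1)=F] refutes=True  ← countermodel

Result: [1, 0, 0, 1]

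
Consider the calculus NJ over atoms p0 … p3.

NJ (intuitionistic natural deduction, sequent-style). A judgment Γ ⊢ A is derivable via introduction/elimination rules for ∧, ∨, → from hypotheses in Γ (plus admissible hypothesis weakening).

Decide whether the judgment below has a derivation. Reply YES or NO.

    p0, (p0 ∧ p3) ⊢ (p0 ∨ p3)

Proof tree:
[Wk] p0, (p0 ∧ p3) ⊢ (p0 ∨ p3)
  [∨I₁] p0 ⊢ (p0 ∨ p3)
    [Ax] p0 ⊢ p0

Result: YES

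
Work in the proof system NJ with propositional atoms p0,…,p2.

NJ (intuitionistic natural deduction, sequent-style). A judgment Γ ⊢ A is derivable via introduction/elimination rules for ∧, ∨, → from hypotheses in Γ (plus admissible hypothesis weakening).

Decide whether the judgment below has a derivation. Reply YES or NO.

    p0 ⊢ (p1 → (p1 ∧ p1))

Derivation (root first):
[→I] p0 ⊢ (p1 → (p1 ∧ p1))
  [∧I] p1, p0 ⊢ (p1 ∧ p1)
    [Wk] p1, p0 ⊢ p1
      [Ax] p1 ⊢ p1
    [Ax] p1 ⊢ p1

Result: YES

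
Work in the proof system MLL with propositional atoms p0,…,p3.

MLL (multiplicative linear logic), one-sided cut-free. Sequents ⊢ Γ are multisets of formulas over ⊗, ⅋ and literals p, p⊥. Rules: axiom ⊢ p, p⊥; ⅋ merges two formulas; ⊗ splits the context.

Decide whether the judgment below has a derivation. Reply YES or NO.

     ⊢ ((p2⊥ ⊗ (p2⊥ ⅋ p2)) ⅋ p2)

Proof tree:
[⅋]  ⊢ ((p2⊥ ⊗ (p2⊥ ⅋ p2)) ⅋ p2)
  [⊗]  ⊢ p2, (p2⊥ ⊗ (p2⊥ ⅋ p2))
    [Ax]  ⊢ p2, p2⊥
    [⅋]  ⊢ (p2⊥ ⅋ p2)
      [Ax]  ⊢ p2, p2⊥

Result: YES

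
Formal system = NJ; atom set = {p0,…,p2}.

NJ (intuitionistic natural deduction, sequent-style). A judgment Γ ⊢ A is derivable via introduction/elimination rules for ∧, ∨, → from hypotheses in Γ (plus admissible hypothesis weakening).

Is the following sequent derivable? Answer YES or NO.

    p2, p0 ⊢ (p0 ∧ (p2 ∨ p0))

Proof tree:
[∧I] p2, p0 ⊢ (p0 ∧ (p2 ∨ p0))
  [Ax] p0 ⊢ p0
  [∨I₁] p2 ⊢ (p2 ∨ p0)
    [Ax] p2 ⊢ p2

Result: YES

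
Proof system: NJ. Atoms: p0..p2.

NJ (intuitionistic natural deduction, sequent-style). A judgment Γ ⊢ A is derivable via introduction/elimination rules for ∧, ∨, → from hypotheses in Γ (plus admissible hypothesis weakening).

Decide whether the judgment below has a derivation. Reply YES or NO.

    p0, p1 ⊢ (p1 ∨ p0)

Derivation trace:
[∨I₂] p0, p1 ⊢ (p1 ∨ p0)
  [Wk] p0, p1 ⊢ p0
    [Ax] p0 ⊢ p0

Result: YES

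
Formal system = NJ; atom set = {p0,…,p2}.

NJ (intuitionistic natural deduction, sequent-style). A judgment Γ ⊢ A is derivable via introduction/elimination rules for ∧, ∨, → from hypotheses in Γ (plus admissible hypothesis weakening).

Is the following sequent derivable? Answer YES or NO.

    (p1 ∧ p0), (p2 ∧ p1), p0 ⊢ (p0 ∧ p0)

Derivation (root first):
[∧I] (p1 ∧ p0), (p2 ∧ p1), p0 ⊢ (p0 ∧ p0)
  [Wk] p0, (p2 ∧ p1), (p1 ∧ p0) ⊢ p0
    [Wk] p0, (p2 ∧ p1) ⊢ p0
      [Ax] p0 ⊢ p0
  [Ax] p0 ⊢ p0

Result: YES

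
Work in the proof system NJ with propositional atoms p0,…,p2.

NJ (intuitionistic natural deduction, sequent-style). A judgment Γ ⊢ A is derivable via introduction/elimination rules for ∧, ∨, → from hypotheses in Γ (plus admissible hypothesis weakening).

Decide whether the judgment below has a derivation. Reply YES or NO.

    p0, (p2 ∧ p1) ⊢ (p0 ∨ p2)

Proof tree:
[∨I₁] p0, (p2 ∧ p1) ⊢ (p0 ∨ p2)
  [Wk] p0, (p2 ∧ p1) ⊢ p0
    [Ax] p0 ⊢ p0

Result: YES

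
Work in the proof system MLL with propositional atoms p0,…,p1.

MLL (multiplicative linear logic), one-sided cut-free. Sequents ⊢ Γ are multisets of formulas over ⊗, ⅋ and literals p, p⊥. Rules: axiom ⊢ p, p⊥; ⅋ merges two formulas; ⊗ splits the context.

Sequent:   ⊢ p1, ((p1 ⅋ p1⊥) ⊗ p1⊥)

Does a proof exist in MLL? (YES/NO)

Derivation trace:
[⊗]  ⊢ p1, ((p1 ⅋ p1⊥) ⊗ p1⊥)
  [⅋]  ⊢ (p1 ⅋ p1⊥)
    [Ax]  ⊢ p1, p1⊥
  [Ax]  ⊢ p1, p1⊥

Result: YES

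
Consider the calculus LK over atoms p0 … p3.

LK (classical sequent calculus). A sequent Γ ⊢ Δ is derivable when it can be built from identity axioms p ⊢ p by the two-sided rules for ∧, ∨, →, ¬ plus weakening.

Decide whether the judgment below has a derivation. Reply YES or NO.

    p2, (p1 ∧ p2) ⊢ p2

Proof tree:
[∧L] p2, (p1 ∧ p2) ⊢ p2
  [WL] p2, p1, p2 ⊢ p2
    [WL] p2, p1 ⊢ p2
      [Ax] p2 ⊢ p2

Result: YES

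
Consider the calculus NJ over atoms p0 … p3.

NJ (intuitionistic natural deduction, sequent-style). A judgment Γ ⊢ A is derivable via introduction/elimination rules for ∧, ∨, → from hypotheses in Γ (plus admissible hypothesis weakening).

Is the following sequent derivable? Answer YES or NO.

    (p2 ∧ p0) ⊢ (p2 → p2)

Proof tree:
[Wk] (p2 ∧ p0) ⊢ (p2 → p2)
  [→I]  ⊢ (p2 → p2)
    [Ax] p2 ⊢ p2

Result: YES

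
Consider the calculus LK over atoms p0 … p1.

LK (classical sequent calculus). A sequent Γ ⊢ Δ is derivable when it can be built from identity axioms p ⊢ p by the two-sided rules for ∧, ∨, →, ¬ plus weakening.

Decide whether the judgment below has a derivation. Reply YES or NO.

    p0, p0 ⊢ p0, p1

Derivation trace:
[WR] p0, p0 ⊢ p0, p1
  [WL] p0, p0 ⊢ p0
    [Ax] p0 ⊢ p0

Result: YES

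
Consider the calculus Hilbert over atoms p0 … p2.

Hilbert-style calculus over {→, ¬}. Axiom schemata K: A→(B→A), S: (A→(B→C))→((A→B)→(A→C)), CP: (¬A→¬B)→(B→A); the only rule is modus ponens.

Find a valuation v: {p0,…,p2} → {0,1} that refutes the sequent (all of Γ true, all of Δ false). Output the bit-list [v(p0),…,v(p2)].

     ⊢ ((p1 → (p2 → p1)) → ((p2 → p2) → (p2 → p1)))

Truth-table refutation:
  v=000: Γ:[] Δ:[((p1 → (p2 → p1)) → ((p2 → p2) → (p2 → p1)))=T] refutes=False
  v=001: Γ:[] Δ:[((p1 → (p2 → p1)) → ((p2 → p2) → (p2 → p1)))=F] refutes=True  ← countermodel

Result: [0, 0, 1]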